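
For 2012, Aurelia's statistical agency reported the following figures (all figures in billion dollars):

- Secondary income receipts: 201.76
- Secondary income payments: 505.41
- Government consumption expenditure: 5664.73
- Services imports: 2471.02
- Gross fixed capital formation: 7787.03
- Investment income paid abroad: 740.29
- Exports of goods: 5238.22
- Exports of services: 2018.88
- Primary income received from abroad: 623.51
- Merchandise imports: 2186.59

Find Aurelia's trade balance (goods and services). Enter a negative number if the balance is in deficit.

Goods balance = 5238.22 - 2186.59 = 3051.63
Services balance = 2018.88 - 2471.02 = -452.14
Trade balance (goods + services) = 3051.63 + (-452.14) = 2599.49

2599.49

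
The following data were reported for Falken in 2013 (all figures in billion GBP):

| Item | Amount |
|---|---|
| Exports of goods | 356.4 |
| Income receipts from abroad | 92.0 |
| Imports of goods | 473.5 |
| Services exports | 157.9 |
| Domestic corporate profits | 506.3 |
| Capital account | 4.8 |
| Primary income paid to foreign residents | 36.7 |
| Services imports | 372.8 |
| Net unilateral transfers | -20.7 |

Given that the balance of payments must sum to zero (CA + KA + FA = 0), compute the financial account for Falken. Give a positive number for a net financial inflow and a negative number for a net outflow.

292.6

Goods balance = 356.4 - 473.5 = -117.1
Services balance = 157.9 - 372.8 = -214.9
Trade balance (goods + services) = -117.1 + (-214.9) = -332.0
Net primary income = 92.0 - 36.7 = 55.3
Net secondary income = -20.7
Current account = -332.0 + 55.3 + (-20.7) = -297.4
Financial account = -(-297.4 + 4.8) = 292.6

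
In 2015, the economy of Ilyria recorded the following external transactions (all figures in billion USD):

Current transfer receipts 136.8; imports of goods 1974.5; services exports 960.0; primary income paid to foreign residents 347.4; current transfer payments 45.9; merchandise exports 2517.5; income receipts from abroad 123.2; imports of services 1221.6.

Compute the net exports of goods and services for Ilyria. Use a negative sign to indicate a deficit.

Goods balance = 2517.5 - 1974.5 = 543.0
Services balance = 960.0 - 1221.6 = -261.6
Trade balance (goods + services) = 543.0 + (-261.6) = 281.4

281.4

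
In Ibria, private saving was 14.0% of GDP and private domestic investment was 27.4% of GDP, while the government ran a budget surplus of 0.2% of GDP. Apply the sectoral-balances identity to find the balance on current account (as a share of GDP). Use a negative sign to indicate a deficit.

-13.2

By the sectoral-balances identity, CA = (S_private - I) + (T - G).
Private balance = 14.0 - 27.4 = -13.4
Government balance (T - G) = 0.2
CA = -13.4 + 0.2 = -13.2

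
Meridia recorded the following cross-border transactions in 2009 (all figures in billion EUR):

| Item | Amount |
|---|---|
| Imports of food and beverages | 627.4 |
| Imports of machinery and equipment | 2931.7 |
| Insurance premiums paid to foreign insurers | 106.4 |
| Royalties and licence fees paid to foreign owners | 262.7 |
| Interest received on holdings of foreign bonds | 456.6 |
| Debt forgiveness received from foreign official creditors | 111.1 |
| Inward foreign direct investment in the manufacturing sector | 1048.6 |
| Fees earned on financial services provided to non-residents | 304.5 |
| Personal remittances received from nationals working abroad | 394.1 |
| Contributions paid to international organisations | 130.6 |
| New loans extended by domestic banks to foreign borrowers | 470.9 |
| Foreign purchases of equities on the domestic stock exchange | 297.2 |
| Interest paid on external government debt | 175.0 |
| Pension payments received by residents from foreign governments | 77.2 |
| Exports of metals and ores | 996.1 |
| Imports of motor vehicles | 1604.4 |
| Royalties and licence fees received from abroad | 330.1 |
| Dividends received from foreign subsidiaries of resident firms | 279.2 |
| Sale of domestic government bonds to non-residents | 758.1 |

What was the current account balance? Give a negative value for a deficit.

-3000.4

Goods: -1604.4 - 627.4 + 996.1 - 2931.7 = -4167.4
Services: 304.5 + 330.1 - 106.4 - 262.7 = 265.5
Primary income: -175.0 + 456.6 + 279.2 = 560.8
Secondary income: 77.2 + 394.1 - 130.6 = 340.7
Current account = (-4167.4) + 265.5 + 560.8 + 340.7 = -3000.4
(Excluded from the current account — capital account: debt forgiveness received from foreign official creditors 111.1; financial account: inward foreign direct investment in the manufacturing sector 1048.6, new loans extended by domestic banks to foreign borrowers 470.9, foreign purchases of equities on the domestic stock exchange 297.2, sale of domestic government bonds to non-residents 758.1.)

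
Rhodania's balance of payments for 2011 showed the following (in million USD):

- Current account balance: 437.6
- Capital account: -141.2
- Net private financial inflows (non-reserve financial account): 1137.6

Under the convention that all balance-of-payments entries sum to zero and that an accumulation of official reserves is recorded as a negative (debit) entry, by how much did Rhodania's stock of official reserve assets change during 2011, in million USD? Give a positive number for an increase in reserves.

1434.0

Official reserve transactions balance = -(437.6 + (-141.2) + 1137.6) = -1434.0
An accumulation of reserves is recorded as a debit (negative entry), so the change in the stock of reserves is the negative of that balance.
Change in official reserves = -(-1434.0) = 1434.0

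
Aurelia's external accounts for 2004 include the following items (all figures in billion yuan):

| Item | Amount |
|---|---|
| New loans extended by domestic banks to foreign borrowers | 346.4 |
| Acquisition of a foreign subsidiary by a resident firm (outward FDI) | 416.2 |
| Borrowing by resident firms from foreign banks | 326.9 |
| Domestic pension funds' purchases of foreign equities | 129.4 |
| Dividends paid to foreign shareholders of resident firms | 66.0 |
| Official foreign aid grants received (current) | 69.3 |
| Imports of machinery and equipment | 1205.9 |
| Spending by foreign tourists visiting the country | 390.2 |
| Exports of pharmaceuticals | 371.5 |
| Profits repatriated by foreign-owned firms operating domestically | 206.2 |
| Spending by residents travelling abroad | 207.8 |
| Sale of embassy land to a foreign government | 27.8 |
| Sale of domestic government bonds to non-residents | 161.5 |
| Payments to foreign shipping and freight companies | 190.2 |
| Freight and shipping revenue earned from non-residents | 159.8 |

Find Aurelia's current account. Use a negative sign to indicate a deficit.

-885.3

Goods: -1205.9 + 371.5 = -834.4
Services: -207.8 + 159.8 + 390.2 - 190.2 = 152.0
Primary income: -206.2 - 66.0 = -272.2
Secondary income: 69.3
Current account = (-834.4) + 152.0 + (-272.2) + 69.3 = -885.3
(Excluded from the current account — financial account: new loans extended by domestic banks to foreign borrowers 346.4, acquisition of a foreign subsidiary by a resident firm (outward FDI) 416.2, borrowing by resident firms from foreign banks 326.9, domestic pension funds' purchases of foreign equities 129.4, sale of domestic government bonds to non-residents 161.5; capital account: sale of embassy land to a foreign government 27.8.)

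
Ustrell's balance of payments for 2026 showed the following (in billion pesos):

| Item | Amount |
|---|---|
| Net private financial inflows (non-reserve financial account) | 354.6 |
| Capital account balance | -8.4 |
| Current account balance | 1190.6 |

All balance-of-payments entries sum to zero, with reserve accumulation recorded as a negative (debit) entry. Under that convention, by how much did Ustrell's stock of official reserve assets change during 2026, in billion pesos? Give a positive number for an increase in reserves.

Official reserve transactions balance = -(1190.6 + (-8.4) + 354.6) = -1536.8
An accumulation of reserves is recorded as a debit (negative entry), so the change in the stock of reserves is the negative of that balance.
Change in official reserves = -(-1536.8) = 1536.8

1536.8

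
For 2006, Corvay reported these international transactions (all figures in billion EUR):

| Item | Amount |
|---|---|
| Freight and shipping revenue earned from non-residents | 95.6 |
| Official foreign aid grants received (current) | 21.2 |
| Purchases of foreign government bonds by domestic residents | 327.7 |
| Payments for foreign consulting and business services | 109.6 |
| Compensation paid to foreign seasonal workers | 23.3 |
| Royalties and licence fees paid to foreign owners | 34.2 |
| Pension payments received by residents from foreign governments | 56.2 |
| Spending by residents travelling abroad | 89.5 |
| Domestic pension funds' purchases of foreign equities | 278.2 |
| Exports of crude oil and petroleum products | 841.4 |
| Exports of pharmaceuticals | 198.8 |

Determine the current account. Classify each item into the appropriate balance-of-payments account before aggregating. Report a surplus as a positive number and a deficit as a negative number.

956.6

Goods: 198.8 + 841.4 = 1040.2
Services: -89.5 - 34.2 - 109.6 + 95.6 = -137.7
Primary income: -23.3
Secondary income: 21.2 + 56.2 = 77.4
Current account = 1040.2 + (-137.7) + (-23.3) + 77.4 = 956.6
(Excluded from the current account — financial account: purchases of foreign government bonds by domestic residents 327.7, domestic pension funds' purchases of foreign equities 278.2.)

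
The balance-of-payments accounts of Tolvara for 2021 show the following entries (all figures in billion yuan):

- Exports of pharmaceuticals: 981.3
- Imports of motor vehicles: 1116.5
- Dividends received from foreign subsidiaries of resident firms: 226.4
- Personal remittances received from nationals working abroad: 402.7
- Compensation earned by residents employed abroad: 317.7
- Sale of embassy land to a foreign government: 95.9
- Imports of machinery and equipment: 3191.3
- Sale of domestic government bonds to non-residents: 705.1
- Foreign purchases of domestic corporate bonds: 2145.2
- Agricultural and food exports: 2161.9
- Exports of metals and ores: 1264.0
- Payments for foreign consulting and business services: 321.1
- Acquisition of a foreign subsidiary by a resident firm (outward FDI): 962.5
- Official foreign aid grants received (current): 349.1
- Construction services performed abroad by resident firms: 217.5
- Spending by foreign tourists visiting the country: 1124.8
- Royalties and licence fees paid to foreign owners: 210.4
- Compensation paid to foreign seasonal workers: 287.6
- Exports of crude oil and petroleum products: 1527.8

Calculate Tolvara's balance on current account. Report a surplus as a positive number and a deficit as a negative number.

Goods: -1116.5 + 1264.0 + 1527.8 + 981.3 - 3191.3 + 2161.9 = 1627.2
Services: 217.5 + 1124.8 - 210.4 - 321.1 = 810.8
Primary income: 226.4 + 317.7 - 287.6 = 256.5
Secondary income: 402.7 + 349.1 = 751.8
Current account = 1627.2 + 810.8 + 256.5 + 751.8 = 3446.3
(Excluded from the current account — capital account: sale of embassy land to a foreign government 95.9; financial account: sale of domestic government bonds to non-residents 705.1, foreign purchases of domestic corporate bonds 2145.2, acquisition of a foreign subsidiary by a resident firm (outward FDI) 962.5.)

3446.3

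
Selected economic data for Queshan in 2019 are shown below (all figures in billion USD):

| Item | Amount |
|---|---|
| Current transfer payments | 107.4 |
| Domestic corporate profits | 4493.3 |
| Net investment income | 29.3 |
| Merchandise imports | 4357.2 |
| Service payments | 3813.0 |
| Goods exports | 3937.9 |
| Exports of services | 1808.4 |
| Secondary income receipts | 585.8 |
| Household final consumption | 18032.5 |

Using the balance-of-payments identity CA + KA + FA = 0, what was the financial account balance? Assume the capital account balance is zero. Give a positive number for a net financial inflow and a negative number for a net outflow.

Goods balance = 3937.9 - 4357.2 = -419.3
Services balance = 1808.4 - 3813.0 = -2004.6
Trade balance (goods + services) = -419.3 + (-2004.6) = -2423.9
Net primary income = 29.3
Net secondary income = 585.8 - 107.4 = 478.4
Current account = -2423.9 + 29.3 + 478.4 = -1916.2
Financial account = -(-1916.2) = 1916.2

1916.2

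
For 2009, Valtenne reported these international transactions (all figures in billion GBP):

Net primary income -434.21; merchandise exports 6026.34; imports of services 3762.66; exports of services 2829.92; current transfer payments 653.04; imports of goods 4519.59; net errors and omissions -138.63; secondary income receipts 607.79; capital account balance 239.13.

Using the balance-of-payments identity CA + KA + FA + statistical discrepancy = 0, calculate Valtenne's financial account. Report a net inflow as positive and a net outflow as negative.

-195.05

Goods balance = 6026.34 - 4519.59 = 1506.75
Services balance = 2829.92 - 3762.66 = -932.74
Trade balance (goods + services) = 1506.75 + (-932.74) = 574.01
Net primary income = -434.21
Net secondary income = 607.79 - 653.04 = -45.25
Current account = 574.01 + (-434.21) + (-45.25) = 94.55
Financial account = -(94.55 + 239.13 + (-138.63)) = -195.05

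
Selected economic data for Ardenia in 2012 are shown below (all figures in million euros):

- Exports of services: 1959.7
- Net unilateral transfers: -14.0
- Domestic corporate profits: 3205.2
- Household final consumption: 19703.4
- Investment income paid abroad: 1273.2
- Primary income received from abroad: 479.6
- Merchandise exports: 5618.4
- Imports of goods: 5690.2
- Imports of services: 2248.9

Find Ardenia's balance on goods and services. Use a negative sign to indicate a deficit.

-361.0

Goods balance = 5618.4 - 5690.2 = -71.8
Services balance = 1959.7 - 2248.9 = -289.2
Trade balance (goods + services) = -71.8 + (-289.2) = -361.0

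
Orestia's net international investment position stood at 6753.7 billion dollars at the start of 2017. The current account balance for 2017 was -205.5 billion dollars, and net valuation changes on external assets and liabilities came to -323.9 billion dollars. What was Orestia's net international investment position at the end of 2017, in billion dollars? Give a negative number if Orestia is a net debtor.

6224.3

Change in NIIP = current account + net valuation change = -205.5 + (-323.9) = -529.4
End-of-year NIIP = 6753.7 + (-529.4) = 6224.3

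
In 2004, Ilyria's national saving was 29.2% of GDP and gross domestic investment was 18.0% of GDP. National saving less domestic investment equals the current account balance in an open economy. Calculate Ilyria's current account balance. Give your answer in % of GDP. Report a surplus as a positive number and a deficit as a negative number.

S - I = CA (net lending to the rest of the world).
CA = S - I = 29.2 - 18.0 = 11.2

11.2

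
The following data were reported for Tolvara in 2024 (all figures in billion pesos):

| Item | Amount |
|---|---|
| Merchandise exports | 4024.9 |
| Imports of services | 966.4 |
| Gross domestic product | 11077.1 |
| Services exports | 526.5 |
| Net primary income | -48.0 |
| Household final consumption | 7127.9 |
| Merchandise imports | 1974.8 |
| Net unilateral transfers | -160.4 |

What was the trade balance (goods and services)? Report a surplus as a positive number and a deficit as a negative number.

Goods balance = 4024.9 - 1974.8 = 2050.1
Services balance = 526.5 - 966.4 = -439.9
Trade balance (goods + services) = 2050.1 + (-439.9) = 1610.2

1610.2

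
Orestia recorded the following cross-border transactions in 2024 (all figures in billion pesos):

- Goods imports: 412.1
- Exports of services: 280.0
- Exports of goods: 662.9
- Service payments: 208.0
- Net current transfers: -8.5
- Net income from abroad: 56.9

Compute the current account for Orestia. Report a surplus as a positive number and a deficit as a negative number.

Goods balance = 662.9 - 412.1 = 250.8
Services balance = 280.0 - 208.0 = 72.0
Trade balance (goods + services) = 250.8 + 72.0 = 322.8
Net primary income = 56.9
Net secondary income = -8.5
Current account = 322.8 + 56.9 + (-8.5) = 371.2

371.2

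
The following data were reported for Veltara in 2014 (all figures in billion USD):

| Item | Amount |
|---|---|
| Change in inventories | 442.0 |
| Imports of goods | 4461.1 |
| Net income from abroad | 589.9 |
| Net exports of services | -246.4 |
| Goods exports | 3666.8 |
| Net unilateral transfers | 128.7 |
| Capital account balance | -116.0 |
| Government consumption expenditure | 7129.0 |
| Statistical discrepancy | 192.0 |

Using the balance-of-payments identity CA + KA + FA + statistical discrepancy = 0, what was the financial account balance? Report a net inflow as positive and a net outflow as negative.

Goods balance = 3666.8 - 4461.1 = -794.3
Services balance = -246.4
Trade balance (goods + services) = -794.3 + (-246.4) = -1040.7
Net primary income = 589.9
Net secondary income = 128.7
Current account = -1040.7 + 589.9 + 128.7 = -322.1
Financial account = -(-322.1 + (-116.0) + 192.0) = 246.1

246.1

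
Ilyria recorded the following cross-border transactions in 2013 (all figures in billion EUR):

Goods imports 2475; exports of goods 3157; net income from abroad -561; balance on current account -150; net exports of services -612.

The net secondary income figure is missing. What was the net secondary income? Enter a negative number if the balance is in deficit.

341

Current account = goods balance + services balance + net primary income + net secondary income
Sum of the known components = -491
Net secondary income = CA - (known components) = -150 - (-491) = 341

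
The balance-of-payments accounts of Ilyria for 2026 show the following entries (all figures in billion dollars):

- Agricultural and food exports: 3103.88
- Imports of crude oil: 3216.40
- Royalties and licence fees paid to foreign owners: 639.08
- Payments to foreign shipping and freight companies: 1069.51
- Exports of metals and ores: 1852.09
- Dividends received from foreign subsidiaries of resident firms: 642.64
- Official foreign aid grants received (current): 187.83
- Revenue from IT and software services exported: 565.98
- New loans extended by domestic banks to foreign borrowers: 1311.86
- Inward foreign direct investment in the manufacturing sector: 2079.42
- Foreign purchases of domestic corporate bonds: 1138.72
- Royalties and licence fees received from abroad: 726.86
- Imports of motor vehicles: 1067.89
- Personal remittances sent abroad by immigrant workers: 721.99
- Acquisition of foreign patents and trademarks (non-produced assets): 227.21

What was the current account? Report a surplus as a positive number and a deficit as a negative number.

364.41

Goods: 1852.09 - 1067.89 - 3216.40 + 3103.88 = 671.68
Services: -639.08 + 565.98 + 726.86 - 1069.51 = -415.75
Primary income: 642.64
Secondary income: -721.99 + 187.83 = -534.16
Current account = 671.68 + (-415.75) + 642.64 + (-534.16) = 364.41
(Excluded from the current account — financial account: new loans extended by domestic banks to foreign borrowers 1311.86, inward foreign direct investment in the manufacturing sector 2079.42, foreign purchases of domestic corporate bonds 1138.72; capital account: acquisition of foreign patents and trademarks (non-produced assets) 227.21.)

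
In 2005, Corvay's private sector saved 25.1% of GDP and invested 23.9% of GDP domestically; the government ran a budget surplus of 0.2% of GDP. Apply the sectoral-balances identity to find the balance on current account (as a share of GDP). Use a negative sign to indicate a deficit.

By the sectoral-balances identity, CA = (S_private - I) + (T - G).
Private balance = 25.1 - 23.9 = 1.2
Government balance (T - G) = 0.2
CA = 1.2 + 0.2 = 1.4

1.4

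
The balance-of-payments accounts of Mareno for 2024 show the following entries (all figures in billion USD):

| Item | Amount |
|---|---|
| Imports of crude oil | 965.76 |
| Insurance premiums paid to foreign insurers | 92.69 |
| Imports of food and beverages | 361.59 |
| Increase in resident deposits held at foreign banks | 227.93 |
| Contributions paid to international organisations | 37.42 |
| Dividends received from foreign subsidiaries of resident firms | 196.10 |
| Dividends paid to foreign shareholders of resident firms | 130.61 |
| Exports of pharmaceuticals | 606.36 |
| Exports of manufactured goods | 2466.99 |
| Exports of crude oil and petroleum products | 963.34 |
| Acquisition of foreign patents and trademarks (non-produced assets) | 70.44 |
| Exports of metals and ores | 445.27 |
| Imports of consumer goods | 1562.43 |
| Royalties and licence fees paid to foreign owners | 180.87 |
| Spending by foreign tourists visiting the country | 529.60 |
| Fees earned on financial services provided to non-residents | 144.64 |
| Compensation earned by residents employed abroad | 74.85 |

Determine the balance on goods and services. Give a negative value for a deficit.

Goods: -361.59 - 1562.43 + 606.36 + 963.34 + 445.27 + 2466.99 - 965.76 = 1592.18
Services: 529.60 - 92.69 + 144.64 - 180.87 = 400.68
Trade balance = 1592.18 + 400.68 = 1992.86
(Excluded from the trade balance — financial account: increase in resident deposits held at foreign banks 227.93; secondary income: contributions paid to international organisations 37.42; primary income: dividends received from foreign subsidiaries of resident firms 196.10, dividends paid to foreign shareholders of resident firms 130.61, compensation earned by residents employed abroad 74.85; capital account: acquisition of foreign patents and trademarks (non-produced assets) 70.44.)

1992.86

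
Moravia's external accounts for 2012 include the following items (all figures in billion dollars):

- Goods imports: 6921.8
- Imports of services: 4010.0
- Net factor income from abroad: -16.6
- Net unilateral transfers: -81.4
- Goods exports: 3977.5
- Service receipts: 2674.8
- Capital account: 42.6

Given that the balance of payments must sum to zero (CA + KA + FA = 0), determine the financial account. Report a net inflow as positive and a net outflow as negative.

Goods balance = 3977.5 - 6921.8 = -2944.3
Services balance = 2674.8 - 4010.0 = -1335.2
Trade balance (goods + services) = -2944.3 + (-1335.2) = -4279.5
Net primary income = -16.6
Net secondary income = -81.4
Current account = -4279.5 + (-16.6) + (-81.4) = -4377.5
Financial account = -(-4377.5 + 42.6) = 4334.9

4334.9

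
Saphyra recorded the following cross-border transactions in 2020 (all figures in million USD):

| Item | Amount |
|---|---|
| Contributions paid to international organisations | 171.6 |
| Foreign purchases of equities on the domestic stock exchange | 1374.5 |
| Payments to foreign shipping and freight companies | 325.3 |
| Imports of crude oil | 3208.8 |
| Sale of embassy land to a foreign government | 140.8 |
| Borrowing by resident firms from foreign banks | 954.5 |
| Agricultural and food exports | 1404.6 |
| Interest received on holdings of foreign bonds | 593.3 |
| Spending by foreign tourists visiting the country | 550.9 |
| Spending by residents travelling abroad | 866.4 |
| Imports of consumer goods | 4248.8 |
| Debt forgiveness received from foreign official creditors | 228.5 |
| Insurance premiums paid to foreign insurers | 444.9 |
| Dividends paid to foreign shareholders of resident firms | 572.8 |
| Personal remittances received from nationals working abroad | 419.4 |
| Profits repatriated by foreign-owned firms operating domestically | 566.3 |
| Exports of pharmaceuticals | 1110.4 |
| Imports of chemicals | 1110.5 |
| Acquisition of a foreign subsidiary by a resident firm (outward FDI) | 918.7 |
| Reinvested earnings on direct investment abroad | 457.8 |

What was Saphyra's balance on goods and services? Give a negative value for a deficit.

Goods: -1110.5 - 3208.8 + 1404.6 - 4248.8 + 1110.4 = -6053.1
Services: 550.9 - 325.3 - 444.9 - 866.4 = -1085.7
Trade balance = -6053.1 + (-1085.7) = -7138.8
(Excluded from the trade balance — secondary income: contributions paid to international organisations 171.6, personal remittances received from nationals working abroad 419.4; financial account: foreign purchases of equities on the domestic stock exchange 1374.5, borrowing by resident firms from foreign banks 954.5, acquisition of a foreign subsidiary by a resident firm (outward FDI) 918.7; capital account: sale of embassy land to a foreign government 140.8, debt forgiveness received from foreign official creditors 228.5; primary income: interest received on holdings of foreign bonds 593.3, dividends paid to foreign shareholders of resident firms 572.8, profits repatriated by foreign-owned firms operating domestically 566.3, reinvested earnings on direct investment abroad 457.8.)

-7138.8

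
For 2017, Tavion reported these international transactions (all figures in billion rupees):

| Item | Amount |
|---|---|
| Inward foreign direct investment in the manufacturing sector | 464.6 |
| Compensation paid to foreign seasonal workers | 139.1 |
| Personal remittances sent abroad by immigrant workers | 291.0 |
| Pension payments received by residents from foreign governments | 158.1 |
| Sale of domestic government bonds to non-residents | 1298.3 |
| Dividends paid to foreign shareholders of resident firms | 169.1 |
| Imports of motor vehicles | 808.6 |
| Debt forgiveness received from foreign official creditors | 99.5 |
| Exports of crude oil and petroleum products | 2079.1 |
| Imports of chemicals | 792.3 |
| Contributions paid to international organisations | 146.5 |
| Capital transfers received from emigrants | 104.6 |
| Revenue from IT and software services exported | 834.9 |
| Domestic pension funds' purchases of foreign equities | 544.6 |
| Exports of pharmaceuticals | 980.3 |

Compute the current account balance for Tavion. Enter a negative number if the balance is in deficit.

1705.8

Goods: -792.3 + 2079.1 + 980.3 - 808.6 = 1458.5
Services: 834.9
Primary income: -139.1 - 169.1 = -308.2
Secondary income: -146.5 + 158.1 - 291.0 = -279.4
Current account = 1458.5 + 834.9 + (-308.2) + (-279.4) = 1705.8
(Excluded from the current account — financial account: inward foreign direct investment in the manufacturing sector 464.6, sale of domestic government bonds to non-residents 1298.3, domestic pension funds' purchases of foreign equities 544.6; capital account: debt forgiveness received from foreign official creditors 99.5, capital transfers received from emigrants 104.6.)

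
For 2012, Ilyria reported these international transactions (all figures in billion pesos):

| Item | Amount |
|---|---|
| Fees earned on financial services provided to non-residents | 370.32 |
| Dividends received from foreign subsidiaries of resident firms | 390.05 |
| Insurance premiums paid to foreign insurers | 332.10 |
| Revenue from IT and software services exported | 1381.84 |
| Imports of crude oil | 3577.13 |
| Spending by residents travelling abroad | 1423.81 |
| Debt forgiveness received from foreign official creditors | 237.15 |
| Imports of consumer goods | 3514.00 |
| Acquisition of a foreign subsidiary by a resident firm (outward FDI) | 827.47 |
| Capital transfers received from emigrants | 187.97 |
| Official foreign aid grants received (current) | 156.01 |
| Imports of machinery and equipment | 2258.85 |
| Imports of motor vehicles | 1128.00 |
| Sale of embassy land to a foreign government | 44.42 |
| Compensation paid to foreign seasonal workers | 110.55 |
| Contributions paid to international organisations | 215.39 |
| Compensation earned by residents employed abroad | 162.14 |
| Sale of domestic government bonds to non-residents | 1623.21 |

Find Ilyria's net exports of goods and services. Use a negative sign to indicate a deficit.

Goods: -2258.85 - 3577.13 - 3514.00 - 1128.00 = -10477.98
Services: -332.10 - 1423.81 + 370.32 + 1381.84 = -3.75
Trade balance = -10477.98 + (-3.75) = -10481.73
(Excluded from the trade balance — primary income: dividends received from foreign subsidiaries of resident firms 390.05, compensation paid to foreign seasonal workers 110.55, compensation earned by residents employed abroad 162.14; capital account: debt forgiveness received from foreign official creditors 237.15, capital transfers received from emigrants 187.97, sale of embassy land to a foreign government 44.42; financial account: acquisition of a foreign subsidiary by a resident firm (outward FDI) 827.47, sale of domestic government bonds to non-residents 1623.21; secondary income: official foreign aid grants received (current) 156.01, contributions paid to international organisations 215.39.)

-10481.73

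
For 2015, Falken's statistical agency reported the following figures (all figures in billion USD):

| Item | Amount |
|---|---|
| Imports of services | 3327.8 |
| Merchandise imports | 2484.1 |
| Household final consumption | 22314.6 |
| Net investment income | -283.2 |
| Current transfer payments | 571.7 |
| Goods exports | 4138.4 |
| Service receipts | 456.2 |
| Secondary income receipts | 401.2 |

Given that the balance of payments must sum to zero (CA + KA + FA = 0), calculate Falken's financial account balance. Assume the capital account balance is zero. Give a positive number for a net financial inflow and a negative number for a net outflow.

Goods balance = 4138.4 - 2484.1 = 1654.3
Services balance = 456.2 - 3327.8 = -2871.6
Trade balance (goods + services) = 1654.3 + (-2871.6) = -1217.3
Net primary income = -283.2
Net secondary income = 401.2 - 571.7 = -170.5
Current account = -1217.3 + (-283.2) + (-170.5) = -1671.0
Financial account = -(-1671.0) = 1671.0

1671.0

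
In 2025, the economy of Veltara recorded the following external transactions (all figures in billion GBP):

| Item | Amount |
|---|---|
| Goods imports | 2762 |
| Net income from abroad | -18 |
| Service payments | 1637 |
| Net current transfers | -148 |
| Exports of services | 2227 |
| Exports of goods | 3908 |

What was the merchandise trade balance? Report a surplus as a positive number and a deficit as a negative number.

Goods balance = 3908 - 2762 = 1146

1146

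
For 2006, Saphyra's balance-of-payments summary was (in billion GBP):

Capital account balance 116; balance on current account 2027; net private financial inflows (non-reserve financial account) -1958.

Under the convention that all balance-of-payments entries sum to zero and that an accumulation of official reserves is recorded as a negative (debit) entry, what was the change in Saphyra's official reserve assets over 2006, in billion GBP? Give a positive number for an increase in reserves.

Official reserve transactions balance = -(2027 + 116 + (-1958)) = -185
An accumulation of reserves is recorded as a debit (negative entry), so the change in the stock of reserves is the negative of that balance.
Change in official reserves = -(-185) = 185

185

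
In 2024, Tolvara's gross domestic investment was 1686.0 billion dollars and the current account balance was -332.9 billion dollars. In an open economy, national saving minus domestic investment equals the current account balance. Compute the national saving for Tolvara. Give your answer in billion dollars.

1353.1

S - I = CA (net lending to the rest of the world).
S = I + CA = 1686.0 + (-332.9) = 1353.1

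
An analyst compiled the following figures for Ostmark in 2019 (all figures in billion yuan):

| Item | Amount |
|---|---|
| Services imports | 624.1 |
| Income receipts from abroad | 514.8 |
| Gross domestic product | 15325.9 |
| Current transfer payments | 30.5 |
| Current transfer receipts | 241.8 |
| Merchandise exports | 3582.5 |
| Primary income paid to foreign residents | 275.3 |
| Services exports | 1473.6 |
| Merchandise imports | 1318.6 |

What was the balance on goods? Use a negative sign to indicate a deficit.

Goods balance = 3582.5 - 1318.6 = 2263.9

2263.9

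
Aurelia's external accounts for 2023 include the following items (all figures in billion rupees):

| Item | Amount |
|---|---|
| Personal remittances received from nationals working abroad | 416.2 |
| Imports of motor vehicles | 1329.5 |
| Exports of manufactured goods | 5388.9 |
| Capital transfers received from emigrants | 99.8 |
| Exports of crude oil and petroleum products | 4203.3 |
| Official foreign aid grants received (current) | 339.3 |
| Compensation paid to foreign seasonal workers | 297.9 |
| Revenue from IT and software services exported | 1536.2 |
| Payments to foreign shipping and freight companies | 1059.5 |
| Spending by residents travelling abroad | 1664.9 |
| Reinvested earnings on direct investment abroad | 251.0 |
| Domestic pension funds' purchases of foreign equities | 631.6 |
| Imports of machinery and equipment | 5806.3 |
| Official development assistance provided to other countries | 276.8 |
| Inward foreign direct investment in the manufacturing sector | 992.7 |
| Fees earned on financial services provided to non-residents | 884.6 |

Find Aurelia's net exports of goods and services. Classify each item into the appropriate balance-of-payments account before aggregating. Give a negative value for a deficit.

2152.8

Goods: -5806.3 - 1329.5 + 4203.3 + 5388.9 = 2456.4
Services: -1664.9 - 1059.5 + 1536.2 + 884.6 = -303.6
Trade balance = 2456.4 + (-303.6) = 2152.8
(Excluded from the trade balance — secondary income: personal remittances received from nationals working abroad 416.2, official foreign aid grants received (current) 339.3, official development assistance provided to other countries 276.8; capital account: capital transfers received from emigrants 99.8; primary income: compensation paid to foreign seasonal workers 297.9, reinvested earnings on direct investment abroad 251.0; financial account: domestic pension funds' purchases of foreign equities 631.6, inward foreign direct investment in the manufacturing sector 992.7.)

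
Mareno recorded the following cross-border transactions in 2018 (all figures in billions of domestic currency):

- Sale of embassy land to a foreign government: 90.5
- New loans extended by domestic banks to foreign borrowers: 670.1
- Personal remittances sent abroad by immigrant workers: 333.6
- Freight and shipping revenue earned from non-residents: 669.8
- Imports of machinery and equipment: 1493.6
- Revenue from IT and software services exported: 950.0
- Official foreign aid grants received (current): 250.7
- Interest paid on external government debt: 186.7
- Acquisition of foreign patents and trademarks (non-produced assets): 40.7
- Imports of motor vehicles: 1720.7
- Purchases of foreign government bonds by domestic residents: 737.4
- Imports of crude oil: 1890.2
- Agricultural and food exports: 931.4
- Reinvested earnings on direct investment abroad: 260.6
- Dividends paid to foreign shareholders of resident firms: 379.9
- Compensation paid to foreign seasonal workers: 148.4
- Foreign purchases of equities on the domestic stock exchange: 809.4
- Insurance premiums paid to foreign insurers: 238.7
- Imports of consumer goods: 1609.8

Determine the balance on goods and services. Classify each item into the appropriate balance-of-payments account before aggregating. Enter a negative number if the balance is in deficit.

Goods: -1890.2 - 1720.7 - 1609.8 + 931.4 - 1493.6 = -5782.9
Services: 950.0 + 669.8 - 238.7 = 1381.1
Trade balance = -5782.9 + 1381.1 = -4401.8
(Excluded from the trade balance — capital account: sale of embassy land to a foreign government 90.5, acquisition of foreign patents and trademarks (non-produced assets) 40.7; financial account: new loans extended by domestic banks to foreign borrowers 670.1, purchases of foreign government bonds by domestic residents 737.4, foreign purchases of equities on the domestic stock exchange 809.4; secondary income: personal remittances sent abroad by immigrant workers 333.6, official foreign aid grants received (current) 250.7; primary income: interest paid on external government debt 186.7, reinvested earnings on direct investment abroad 260.6, dividends paid to foreign shareholders of resident firms 379.9, compensation paid to foreign seasonal workers 148.4.)

-4401.8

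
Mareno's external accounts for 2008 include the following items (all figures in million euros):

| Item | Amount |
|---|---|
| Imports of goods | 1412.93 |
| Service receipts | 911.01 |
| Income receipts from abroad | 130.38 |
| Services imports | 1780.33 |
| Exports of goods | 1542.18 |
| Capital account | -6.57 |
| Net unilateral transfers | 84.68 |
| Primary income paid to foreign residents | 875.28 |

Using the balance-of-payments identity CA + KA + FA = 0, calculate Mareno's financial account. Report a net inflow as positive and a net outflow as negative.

Goods balance = 1542.18 - 1412.93 = 129.25
Services balance = 911.01 - 1780.33 = -869.32
Trade balance (goods + services) = 129.25 + (-869.32) = -740.07
Net primary income = 130.38 - 875.28 = -744.90
Net secondary income = 84.68
Current account = -740.07 + (-744.90) + 84.68 = -1400.29
Financial account = -(-1400.29 + (-6.57)) = 1406.86

1406.86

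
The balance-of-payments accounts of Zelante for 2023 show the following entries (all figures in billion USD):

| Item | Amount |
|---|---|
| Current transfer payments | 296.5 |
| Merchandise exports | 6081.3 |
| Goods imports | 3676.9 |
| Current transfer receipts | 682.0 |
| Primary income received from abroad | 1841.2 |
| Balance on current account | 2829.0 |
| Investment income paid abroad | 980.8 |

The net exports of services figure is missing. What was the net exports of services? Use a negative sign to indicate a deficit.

-821.3

Current account = goods balance + services balance + net primary income + net secondary income
Sum of the known components = 3650.3
Net exports of services = CA - (known components) = 2829.0 - 3650.3 = -821.3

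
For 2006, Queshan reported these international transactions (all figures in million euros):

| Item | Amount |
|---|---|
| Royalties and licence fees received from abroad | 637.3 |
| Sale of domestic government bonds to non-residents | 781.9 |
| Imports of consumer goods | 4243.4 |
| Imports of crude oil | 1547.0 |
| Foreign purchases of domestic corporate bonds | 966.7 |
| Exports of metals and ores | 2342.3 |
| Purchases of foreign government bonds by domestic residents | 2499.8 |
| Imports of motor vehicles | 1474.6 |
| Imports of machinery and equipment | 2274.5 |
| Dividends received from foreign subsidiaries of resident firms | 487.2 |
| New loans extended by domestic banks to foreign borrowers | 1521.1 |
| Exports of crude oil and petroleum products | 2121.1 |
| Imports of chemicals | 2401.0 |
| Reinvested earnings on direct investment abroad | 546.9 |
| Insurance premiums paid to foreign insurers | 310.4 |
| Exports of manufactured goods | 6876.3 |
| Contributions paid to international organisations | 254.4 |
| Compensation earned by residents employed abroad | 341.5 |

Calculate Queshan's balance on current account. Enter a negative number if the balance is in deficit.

Goods: -1547.0 + 6876.3 - 2274.5 - 1474.6 + 2121.1 - 4243.4 + 2342.3 - 2401.0 = -600.8
Services: -310.4 + 637.3 = 326.9
Primary income: 487.2 + 341.5 + 546.9 = 1375.6
Secondary income: -254.4
Current account = (-600.8) + 326.9 + 1375.6 + (-254.4) = 847.3
(Excluded from the current account — financial account: sale of domestic government bonds to non-residents 781.9, foreign purchases of domestic corporate bonds 966.7, purchases of foreign government bonds by domestic residents 2499.8, new loans extended by domestic banks to foreign borrowers 1521.1.)

847.3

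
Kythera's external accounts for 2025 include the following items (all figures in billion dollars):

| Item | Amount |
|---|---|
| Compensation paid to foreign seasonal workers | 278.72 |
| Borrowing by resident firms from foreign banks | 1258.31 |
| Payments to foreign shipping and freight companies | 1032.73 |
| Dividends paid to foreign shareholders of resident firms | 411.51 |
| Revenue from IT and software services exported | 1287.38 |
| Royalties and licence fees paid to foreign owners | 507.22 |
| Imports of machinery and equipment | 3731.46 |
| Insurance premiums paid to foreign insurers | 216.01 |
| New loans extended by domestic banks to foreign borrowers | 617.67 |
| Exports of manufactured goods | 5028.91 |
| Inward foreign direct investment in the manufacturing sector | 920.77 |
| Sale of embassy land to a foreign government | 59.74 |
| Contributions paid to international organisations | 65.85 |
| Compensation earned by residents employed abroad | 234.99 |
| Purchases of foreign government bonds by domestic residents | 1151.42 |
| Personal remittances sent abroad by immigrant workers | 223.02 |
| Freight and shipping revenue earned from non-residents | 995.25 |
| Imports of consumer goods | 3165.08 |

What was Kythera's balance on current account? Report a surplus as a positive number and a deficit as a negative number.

-2085.07

Goods: -3731.46 - 3165.08 + 5028.91 = -1867.63
Services: -1032.73 + 995.25 - 216.01 + 1287.38 - 507.22 = 526.67
Primary income: -278.72 + 234.99 - 411.51 = -455.24
Secondary income: -223.02 - 65.85 = -288.87
Current account = (-1867.63) + 526.67 + (-455.24) + (-288.87) = -2085.07
(Excluded from the current account — financial account: borrowing by resident firms from foreign banks 1258.31, new loans extended by domestic banks to foreign borrowers 617.67, inward foreign direct investment in the manufacturing sector 920.77, purchases of foreign government bonds by domestic residents 1151.42; capital account: sale of embassy land to a foreign government 59.74.)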